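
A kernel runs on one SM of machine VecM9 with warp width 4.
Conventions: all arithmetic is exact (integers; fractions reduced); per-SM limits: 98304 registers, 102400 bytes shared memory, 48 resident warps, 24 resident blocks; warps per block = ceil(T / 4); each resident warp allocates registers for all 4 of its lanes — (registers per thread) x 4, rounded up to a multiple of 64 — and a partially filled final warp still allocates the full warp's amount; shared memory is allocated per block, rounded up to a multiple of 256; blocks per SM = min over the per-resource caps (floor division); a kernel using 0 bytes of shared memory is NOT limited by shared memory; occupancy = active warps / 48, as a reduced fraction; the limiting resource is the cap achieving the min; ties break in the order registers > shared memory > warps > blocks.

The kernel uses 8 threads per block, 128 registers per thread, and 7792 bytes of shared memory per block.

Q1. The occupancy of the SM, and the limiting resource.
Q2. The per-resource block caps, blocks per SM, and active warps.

Answer: occupancy 1/2, limited by shared memory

registers: 96 blocks
shared memory: 12 blocks
warps: 24 blocks
blocks: 24 blocks

Answer: 12 blocks, 24 active warps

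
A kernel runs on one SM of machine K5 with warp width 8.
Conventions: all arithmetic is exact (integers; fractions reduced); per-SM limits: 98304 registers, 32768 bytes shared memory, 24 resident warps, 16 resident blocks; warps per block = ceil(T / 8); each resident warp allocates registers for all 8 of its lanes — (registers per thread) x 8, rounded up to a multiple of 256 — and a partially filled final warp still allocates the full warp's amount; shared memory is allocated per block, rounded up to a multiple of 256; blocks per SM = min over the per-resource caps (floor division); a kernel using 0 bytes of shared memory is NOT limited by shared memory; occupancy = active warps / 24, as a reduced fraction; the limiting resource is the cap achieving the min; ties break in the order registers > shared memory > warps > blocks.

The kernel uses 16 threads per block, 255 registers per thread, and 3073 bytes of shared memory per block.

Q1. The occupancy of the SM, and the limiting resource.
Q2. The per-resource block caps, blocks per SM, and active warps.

Answer: occupancy 3/4, limited by shared memory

registers: 24 blocks
shared memory: 9 blocks
warps: 12 blocks
blocks: 16 blocks

Answer: 9 blocks, 18 active warps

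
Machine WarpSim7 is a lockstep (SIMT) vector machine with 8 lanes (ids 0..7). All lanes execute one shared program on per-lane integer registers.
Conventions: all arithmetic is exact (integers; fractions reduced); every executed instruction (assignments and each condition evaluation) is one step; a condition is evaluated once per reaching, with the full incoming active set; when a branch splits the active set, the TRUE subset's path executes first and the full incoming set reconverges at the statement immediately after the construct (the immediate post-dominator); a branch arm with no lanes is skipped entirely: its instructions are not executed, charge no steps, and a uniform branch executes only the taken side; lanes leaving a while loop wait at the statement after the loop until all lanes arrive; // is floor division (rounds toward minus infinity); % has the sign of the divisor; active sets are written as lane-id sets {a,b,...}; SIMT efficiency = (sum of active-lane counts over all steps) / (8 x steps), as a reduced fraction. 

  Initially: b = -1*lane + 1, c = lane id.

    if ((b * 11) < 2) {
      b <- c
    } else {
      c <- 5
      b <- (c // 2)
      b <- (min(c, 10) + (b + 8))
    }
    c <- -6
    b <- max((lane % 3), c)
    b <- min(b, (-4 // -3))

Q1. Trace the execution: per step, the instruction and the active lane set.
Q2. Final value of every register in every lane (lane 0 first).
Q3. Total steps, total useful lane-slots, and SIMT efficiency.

step 0: eval ((b * 11) < 2)          {0,1,2,3,4,5,6,7}
step 1: b <- c                       {1,2,3,4,5,6,7}
step 2: c <- 5                       {0}
step 3: b <- (c // 2)                {0}
step 4: b <- (min(c, 10) + (b + 8))  {0}
step 5: c <- -6                      {0,1,2,3,4,5,6,7}
step 6: b <- max((lane % 3), c)      {0,1,2,3,4,5,6,7}
step 7: b <- min(b, (-4 // -3))      {0,1,2,3,4,5,6,7}

Answer: 8 steps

b: 0,1,1,0,1,1,0,1
c: -6,-6,-6,-6,-6,-6,-6,-6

steps = 8; useful = 42; efficiency = 42/64 = 21/32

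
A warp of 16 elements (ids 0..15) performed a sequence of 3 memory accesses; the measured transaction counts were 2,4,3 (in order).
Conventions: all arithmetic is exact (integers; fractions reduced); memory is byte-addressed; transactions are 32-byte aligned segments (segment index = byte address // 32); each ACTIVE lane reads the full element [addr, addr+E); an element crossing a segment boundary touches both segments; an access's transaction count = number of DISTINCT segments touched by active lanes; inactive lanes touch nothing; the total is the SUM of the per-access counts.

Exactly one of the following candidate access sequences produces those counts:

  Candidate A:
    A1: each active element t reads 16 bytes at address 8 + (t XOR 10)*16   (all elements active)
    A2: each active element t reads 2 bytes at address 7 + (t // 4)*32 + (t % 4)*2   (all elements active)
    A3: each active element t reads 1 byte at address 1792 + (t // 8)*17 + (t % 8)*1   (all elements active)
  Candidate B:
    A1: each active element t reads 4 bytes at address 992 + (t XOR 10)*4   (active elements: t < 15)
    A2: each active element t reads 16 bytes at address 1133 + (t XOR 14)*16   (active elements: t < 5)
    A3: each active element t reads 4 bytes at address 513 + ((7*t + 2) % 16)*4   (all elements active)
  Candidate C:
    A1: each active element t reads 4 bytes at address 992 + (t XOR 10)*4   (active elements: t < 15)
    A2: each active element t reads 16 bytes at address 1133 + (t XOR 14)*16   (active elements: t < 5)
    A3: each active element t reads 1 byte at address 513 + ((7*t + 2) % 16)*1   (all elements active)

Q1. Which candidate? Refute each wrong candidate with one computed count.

A: A1 gives 9 transactions, not 2
C: A3 gives 1 transaction, not 3
B: all counts match (2,4,3)

Answer: B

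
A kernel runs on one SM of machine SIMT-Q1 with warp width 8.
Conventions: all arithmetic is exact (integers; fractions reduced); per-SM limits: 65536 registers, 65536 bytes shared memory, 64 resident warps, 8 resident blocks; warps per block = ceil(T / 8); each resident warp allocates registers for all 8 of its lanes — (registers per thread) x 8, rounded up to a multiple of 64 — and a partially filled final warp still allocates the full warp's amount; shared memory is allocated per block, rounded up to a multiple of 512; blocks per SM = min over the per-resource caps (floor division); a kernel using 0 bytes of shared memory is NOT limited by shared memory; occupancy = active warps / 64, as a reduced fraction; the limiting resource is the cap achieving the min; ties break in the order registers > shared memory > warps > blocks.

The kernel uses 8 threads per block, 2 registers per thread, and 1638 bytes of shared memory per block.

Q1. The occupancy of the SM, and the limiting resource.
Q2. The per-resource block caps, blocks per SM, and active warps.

Answer: occupancy 1/8, limited by blocks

registers: 1024 blocks
shared memory: 32 blocks
warps: 64 blocks
blocks: 8 blocks

Answer: 8 blocks, 8 active warps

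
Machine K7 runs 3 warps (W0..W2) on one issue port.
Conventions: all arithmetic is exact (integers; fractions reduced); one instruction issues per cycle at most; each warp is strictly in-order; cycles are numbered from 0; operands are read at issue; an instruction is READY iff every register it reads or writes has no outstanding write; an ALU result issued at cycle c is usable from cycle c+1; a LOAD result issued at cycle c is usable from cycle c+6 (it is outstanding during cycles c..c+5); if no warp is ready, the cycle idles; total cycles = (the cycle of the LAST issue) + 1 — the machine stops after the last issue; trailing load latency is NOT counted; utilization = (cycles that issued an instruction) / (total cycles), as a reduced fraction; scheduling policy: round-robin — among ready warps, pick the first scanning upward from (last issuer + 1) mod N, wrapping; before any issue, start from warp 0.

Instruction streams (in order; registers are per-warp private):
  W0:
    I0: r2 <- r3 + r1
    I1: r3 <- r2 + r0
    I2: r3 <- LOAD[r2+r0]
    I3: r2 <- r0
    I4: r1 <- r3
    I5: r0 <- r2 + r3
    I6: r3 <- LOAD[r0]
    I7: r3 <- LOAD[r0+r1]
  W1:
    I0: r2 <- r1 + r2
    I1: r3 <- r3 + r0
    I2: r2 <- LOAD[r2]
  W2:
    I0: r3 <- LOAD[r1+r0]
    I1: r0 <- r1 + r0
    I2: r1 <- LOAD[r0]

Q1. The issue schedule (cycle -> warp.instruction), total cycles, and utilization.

cycle 0: W0.I0
cycle 1: W1.I0
cycle 2: W2.I0
cycle 3: W0.I1
cycle 4: W1.I1
cycle 5: W2.I1
cycle 6: W0.I2
cycle 7: W1.I2
cycle 8: W2.I2
cycle 9: W0.I3
cycle 10: idle
cycle 11: idle
cycle 12: W0.I4
cycle 13: W0.I5
cycle 14: W0.I6
cycle 15: idle
cycle 16: idle
cycle 17: idle
cycle 18: idle
cycle 19: idle
cycle 20: W0.I7

Answer: 21 cycles, utilization 2/3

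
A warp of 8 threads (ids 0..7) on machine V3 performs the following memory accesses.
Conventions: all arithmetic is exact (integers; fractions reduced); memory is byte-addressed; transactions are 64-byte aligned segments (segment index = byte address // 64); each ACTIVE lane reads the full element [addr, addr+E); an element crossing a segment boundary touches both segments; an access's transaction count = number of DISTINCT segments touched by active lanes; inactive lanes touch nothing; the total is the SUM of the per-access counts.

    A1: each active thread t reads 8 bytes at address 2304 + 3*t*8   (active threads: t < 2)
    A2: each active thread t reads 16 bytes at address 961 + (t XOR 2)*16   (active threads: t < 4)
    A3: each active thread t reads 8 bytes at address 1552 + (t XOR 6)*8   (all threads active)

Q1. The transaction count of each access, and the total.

A1: 1 transaction
A2: 2 transactions
A3: 2 transactions

Answer: 1,2,2; total 5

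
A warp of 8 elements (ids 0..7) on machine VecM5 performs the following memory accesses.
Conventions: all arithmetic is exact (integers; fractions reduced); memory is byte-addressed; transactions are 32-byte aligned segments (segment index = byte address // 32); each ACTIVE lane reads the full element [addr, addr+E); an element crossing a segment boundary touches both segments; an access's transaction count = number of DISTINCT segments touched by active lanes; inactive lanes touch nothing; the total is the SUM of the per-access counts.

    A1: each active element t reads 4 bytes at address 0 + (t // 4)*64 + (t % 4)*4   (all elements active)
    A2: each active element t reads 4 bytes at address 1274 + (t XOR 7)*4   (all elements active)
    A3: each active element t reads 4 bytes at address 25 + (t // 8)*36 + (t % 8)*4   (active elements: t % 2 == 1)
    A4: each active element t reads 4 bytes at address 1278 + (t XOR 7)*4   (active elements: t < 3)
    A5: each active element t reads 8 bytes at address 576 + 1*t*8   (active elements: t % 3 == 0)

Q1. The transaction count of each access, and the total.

A1: 2 transactions
A2: 2 transactions
A3: 2 transactions
A4: 1 transaction
A5: 2 transactions

Answer: 2,2,2,1,2; total 9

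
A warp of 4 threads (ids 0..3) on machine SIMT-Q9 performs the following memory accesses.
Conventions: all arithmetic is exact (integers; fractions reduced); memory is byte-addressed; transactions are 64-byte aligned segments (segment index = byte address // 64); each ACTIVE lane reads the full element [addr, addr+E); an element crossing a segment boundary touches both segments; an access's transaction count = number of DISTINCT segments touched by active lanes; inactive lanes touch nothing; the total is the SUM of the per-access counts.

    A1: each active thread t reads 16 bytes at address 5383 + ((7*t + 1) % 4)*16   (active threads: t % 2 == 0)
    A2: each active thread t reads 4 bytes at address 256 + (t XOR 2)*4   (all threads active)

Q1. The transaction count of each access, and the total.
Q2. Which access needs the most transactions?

A1: 2 transactions
A2: 1 transaction

Answer: 2,1; total 3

Answer: A1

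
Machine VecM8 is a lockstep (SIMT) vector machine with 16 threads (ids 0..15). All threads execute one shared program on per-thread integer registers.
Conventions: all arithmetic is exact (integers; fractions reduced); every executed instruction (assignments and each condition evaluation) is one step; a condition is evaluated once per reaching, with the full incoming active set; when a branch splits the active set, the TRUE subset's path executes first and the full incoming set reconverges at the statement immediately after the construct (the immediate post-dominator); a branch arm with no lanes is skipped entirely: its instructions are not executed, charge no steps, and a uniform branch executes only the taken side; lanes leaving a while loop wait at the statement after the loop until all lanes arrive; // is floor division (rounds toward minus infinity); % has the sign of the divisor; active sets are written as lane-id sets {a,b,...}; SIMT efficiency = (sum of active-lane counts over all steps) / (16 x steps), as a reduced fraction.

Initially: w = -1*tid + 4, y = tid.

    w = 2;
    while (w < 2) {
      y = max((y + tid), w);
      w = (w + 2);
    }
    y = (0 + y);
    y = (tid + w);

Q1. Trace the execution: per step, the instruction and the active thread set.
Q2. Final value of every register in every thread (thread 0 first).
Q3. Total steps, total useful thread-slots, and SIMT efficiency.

step 0: w <- 2                       {0,1,2,3,4,5,6,7,8,9,10,11,12,13,14,15}
step 1: eval (w < 2)                 {0,1,2,3,4,5,6,7,8,9,10,11,12,13,14,15}
step 2: y <- (0 + y)                 {0,1,2,3,4,5,6,7,8,9,10,11,12,13,14,15}
step 3: y <- (tid + w)               {0,1,2,3,4,5,6,7,8,9,10,11,12,13,14,15}

Answer: 4 steps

w: 2,2,2,2,2,2,2,2,2,2,2,2,2,2,2,2
y: 2,3,4,5,6,7,8,9,10,11,12,13,14,15,16,17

steps = 4; useful = 64; efficiency = 64/64 = 1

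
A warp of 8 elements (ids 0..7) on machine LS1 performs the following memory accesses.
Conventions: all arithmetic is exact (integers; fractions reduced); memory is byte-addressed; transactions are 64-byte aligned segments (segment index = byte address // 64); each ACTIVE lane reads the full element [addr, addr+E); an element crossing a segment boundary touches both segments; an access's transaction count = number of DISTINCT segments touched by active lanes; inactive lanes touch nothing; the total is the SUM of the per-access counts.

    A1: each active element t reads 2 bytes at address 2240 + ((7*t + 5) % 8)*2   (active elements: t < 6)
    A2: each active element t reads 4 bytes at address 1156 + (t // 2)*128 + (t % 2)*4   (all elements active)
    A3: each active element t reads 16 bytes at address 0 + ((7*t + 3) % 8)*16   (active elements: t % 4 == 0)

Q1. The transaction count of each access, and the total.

A1: 1 transaction
A2: 4 transactions
A3: 2 transactions

Answer: 1,4,2; total 7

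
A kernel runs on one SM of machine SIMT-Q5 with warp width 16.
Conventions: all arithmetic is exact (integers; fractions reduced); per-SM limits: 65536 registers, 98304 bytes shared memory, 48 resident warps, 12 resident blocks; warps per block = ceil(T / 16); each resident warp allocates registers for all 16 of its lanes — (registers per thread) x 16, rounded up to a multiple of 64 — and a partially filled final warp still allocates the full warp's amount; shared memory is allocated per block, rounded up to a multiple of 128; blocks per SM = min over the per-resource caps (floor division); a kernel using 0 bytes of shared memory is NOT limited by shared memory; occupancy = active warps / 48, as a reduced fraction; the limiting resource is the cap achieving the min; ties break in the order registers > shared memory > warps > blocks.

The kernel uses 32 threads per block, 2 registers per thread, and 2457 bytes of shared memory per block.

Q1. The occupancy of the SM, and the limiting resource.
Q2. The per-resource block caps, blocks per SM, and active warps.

Answer: occupancy 1/2, limited by blocks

registers: 512 blocks
shared memory: 38 blocks
warps: 24 blocks
blocks: 12 blocks

Answer: 12 blocks, 24 active warps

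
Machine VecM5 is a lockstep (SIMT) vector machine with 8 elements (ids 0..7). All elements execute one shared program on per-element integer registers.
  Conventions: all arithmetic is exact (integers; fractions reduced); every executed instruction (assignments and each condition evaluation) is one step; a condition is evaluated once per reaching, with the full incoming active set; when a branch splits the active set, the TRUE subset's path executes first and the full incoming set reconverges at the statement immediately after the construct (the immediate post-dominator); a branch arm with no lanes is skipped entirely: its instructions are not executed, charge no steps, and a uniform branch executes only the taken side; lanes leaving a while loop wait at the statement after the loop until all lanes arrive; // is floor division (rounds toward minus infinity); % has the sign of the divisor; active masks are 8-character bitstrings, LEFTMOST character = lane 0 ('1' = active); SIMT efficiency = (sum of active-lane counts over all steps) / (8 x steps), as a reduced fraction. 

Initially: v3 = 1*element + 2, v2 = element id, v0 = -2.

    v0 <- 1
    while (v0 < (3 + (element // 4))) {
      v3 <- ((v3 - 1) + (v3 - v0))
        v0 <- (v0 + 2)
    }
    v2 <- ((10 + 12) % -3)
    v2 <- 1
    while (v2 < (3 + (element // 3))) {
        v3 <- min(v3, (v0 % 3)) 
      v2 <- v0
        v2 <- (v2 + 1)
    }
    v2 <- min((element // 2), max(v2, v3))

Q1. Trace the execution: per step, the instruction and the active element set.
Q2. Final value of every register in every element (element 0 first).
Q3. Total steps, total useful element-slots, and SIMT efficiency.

step 0: v0 <- 1                      11111111
step 1: eval (v0 < (3 + (element // 4))) 11111111
step 2: v3 <- ((v3 - 1) + (v3 - v0)) 11111111
step 3: v0 <- (v0 + 2)               11111111
step 4: eval (v0 < (3 + (element // 4))) 11111111
step 5: v3 <- ((v3 - 1) + (v3 - v0)) 00001111
step 6: v0 <- (v0 + 2)               00001111
step 7: eval (v0 < (3 + (element // 4))) 00001111
step 8: v2 <- ((10 + 12) % -3)       11111111
step 9: v2 <- 1                      11111111
step 10: eval (v2 < (3 + (element // 3))) 11111111
step 11: v3 <- min(v3, (v0 % 3))      11111111
step 12: v2 <- v0                     11111111
step 13: v2 <- (v2 + 1)               11111111
step 14: eval (v2 < (3 + (element // 3))) 11111111
step 15: v2 <- min((element // 2), max(v2, v3)) 11111111

Answer: 16 steps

v3: 0,0,0,0,2,2,2,2
v2: 0,0,1,1,2,2,3,3
v0: 3,3,3,3,5,5,5,5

steps = 16; useful = 116; efficiency = 116/128 = 29/32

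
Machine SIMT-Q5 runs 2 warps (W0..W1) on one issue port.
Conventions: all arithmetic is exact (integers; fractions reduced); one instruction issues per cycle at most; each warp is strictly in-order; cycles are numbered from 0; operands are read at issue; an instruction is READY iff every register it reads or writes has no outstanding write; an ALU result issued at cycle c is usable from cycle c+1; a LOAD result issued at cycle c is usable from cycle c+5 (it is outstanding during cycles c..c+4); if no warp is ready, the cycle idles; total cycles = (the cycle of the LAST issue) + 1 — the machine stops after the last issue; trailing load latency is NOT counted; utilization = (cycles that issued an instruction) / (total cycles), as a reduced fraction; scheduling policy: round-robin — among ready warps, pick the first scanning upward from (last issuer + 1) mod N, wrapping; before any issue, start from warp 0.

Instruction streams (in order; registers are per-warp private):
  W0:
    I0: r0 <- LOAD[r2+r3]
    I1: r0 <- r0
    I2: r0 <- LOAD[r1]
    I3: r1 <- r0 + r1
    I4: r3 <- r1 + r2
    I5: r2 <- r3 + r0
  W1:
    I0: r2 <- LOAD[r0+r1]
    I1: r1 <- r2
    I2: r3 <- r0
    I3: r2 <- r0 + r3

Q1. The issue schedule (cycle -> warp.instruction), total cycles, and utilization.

cycle 0: W0.I0
cycle 1: W1.I0
cycle 2: idle
cycle 3: idle
cycle 4: idle
cycle 5: W0.I1
cycle 6: W1.I1
cycle 7: W0.I2
cycle 8: W1.I2
cycle 9: W1.I3
cycle 10: idle
cycle 11: idle
cycle 12: W0.I3
cycle 13: W0.I4
cycle 14: W0.I5

Answer: 15 cycles, utilization 2/3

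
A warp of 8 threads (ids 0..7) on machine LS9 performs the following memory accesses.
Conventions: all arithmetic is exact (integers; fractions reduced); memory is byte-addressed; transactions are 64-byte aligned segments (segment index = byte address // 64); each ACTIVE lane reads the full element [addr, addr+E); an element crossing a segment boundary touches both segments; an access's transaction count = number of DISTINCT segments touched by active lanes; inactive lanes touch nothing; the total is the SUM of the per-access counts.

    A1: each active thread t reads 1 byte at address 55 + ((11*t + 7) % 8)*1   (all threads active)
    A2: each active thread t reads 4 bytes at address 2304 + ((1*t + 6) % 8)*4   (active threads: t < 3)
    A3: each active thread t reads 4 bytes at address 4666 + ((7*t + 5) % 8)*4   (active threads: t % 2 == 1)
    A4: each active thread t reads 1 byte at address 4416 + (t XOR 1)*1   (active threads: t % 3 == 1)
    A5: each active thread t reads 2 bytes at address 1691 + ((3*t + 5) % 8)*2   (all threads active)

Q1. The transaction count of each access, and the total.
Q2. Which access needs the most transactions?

A1: 1 transaction
A2: 1 transaction
A3: 2 transactions
A4: 1 transaction
A5: 1 transaction

Answer: 1,1,2,1,1; total 6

Answer: A3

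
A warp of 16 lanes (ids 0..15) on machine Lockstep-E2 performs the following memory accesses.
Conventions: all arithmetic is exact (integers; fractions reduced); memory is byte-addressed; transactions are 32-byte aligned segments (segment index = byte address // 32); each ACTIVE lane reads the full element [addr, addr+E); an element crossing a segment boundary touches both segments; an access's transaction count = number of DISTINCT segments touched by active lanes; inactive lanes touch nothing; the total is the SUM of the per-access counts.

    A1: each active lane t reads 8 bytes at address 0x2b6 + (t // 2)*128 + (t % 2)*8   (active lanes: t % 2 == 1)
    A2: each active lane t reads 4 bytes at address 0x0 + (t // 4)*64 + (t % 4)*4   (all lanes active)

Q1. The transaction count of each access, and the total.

A1: 16 transactions
A2: 4 transactions

Answer: 16,4; total 20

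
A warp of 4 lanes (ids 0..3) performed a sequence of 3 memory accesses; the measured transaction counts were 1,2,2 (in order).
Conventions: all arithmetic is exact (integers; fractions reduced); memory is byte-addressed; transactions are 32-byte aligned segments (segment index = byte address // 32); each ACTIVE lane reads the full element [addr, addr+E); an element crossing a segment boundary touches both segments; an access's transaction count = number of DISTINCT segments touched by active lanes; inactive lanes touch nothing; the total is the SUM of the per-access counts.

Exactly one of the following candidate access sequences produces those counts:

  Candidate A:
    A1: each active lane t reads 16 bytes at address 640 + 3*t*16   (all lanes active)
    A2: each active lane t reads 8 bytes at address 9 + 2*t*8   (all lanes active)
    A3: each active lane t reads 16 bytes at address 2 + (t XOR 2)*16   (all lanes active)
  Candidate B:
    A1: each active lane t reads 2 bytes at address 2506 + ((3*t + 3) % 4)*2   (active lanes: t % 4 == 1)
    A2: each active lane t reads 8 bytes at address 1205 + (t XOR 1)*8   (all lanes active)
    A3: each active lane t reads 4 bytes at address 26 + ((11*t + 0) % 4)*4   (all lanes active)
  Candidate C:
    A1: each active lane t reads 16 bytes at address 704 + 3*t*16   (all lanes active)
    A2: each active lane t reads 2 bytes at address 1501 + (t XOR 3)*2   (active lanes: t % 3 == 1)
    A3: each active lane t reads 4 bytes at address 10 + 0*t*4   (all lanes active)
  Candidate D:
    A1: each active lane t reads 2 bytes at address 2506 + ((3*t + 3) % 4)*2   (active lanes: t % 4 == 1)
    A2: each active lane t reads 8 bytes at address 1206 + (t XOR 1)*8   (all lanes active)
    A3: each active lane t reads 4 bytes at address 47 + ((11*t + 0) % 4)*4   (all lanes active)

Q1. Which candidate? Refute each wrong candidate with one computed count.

A: A1 gives 4 transactions, not 1
C: A1 gives 4 transactions, not 1
D: A3 gives 1 transaction, not 2
B: all counts match (1,2,2)

Answer: B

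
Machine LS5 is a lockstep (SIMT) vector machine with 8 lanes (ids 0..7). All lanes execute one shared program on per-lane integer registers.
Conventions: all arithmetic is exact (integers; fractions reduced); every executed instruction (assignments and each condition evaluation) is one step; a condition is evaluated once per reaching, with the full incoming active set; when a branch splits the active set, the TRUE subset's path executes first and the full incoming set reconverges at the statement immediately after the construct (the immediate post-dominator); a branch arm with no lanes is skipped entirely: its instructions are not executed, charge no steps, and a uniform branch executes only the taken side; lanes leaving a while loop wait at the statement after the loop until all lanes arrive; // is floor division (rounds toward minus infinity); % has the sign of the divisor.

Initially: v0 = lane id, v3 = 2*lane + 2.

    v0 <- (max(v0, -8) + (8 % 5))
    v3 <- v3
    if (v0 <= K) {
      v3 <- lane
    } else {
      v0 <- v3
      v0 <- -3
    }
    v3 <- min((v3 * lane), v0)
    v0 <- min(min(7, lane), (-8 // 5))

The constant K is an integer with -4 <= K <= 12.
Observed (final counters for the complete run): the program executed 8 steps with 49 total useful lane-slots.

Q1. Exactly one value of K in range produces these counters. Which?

Answer: K = 9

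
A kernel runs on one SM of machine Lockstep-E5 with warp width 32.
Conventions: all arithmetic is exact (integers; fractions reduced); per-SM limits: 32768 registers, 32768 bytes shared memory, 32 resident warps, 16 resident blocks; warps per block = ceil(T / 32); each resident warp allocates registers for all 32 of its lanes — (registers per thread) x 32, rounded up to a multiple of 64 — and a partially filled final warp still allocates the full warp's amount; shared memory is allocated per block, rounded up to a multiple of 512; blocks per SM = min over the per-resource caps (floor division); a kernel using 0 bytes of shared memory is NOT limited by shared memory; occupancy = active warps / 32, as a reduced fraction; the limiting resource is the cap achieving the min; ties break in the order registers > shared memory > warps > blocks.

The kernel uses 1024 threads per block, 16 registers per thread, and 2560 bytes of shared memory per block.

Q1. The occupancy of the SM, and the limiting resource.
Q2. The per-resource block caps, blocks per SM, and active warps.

Answer: occupancy 1, limited by warps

registers: 2 blocks
shared memory: 12 blocks
warps: 1 block
blocks: 16 blocks

Answer: 1 block, 32 active warps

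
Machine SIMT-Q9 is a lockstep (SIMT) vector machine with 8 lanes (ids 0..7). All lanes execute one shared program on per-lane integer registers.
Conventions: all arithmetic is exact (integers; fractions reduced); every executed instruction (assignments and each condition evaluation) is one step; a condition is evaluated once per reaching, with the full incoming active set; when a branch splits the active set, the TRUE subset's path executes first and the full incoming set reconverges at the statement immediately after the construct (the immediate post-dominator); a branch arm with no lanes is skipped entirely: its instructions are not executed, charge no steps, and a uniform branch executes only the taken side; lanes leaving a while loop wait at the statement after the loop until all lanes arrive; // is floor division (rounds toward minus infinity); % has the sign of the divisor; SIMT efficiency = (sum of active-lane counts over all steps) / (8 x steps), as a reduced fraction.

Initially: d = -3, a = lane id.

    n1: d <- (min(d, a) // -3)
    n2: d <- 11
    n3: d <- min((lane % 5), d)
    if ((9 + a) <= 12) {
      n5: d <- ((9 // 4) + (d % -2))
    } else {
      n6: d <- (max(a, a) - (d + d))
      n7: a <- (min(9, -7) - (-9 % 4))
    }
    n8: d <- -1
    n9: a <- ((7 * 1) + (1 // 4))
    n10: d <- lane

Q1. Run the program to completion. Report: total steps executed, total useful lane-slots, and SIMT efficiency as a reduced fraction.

Answer: 10 steps, 68 useful, 17/20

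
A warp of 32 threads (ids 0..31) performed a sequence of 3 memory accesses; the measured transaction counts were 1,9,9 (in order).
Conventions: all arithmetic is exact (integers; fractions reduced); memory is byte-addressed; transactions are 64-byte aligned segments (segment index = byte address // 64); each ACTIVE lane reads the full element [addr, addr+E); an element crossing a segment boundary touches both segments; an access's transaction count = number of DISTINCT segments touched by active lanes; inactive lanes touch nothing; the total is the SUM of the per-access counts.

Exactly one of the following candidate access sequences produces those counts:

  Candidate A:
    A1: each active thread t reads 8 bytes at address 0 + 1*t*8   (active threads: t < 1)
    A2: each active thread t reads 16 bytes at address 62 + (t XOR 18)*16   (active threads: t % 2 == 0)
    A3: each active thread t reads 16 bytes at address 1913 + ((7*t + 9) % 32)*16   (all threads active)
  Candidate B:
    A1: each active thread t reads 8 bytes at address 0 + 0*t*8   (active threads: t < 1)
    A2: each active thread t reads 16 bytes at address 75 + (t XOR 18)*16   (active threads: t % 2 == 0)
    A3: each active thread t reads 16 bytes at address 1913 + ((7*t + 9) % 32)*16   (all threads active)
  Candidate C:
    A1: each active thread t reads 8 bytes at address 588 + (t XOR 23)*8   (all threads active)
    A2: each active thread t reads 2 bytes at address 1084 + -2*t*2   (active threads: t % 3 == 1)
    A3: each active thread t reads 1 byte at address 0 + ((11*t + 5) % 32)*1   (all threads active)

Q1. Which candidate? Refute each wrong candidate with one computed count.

B: A2 gives 8 transactions, not 9
C: A1 gives 5 transactions, not 1
A: all counts match (1,9,9)

Answer: A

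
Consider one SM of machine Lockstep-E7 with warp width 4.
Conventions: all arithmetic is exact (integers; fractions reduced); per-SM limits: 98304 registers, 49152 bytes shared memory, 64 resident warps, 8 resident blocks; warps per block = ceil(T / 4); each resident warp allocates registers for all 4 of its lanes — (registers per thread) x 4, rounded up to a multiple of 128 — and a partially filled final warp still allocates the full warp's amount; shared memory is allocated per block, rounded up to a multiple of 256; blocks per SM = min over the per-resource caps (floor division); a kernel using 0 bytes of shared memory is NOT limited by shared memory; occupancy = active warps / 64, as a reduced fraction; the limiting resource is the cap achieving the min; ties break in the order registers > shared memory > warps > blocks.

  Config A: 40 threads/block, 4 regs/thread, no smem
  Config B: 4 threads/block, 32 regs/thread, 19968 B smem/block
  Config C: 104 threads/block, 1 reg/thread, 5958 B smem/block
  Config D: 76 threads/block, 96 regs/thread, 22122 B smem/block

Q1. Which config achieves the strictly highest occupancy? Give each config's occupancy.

occupancies: A 15/16, B 1/32, C 13/16, D 19/32

Answer: A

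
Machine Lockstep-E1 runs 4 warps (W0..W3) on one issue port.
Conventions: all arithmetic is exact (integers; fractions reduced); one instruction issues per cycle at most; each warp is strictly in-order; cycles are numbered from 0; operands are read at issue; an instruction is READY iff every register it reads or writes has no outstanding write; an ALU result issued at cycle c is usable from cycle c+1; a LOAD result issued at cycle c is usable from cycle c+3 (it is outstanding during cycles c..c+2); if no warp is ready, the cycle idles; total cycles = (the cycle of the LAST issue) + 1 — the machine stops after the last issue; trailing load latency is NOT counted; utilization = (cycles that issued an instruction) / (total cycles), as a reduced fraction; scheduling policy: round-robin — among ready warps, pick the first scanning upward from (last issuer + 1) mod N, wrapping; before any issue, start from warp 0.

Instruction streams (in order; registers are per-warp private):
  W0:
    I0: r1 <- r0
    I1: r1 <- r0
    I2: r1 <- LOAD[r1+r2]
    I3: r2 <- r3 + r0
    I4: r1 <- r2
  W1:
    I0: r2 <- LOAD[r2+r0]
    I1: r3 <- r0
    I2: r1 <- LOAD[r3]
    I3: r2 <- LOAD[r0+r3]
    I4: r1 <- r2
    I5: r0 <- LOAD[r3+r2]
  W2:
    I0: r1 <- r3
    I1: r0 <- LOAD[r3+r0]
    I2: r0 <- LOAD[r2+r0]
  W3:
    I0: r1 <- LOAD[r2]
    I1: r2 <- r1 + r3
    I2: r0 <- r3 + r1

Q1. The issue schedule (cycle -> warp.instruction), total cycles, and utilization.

cycle 0: W0.I0
cycle 1: W1.I0
cycle 2: W2.I0
cycle 3: W3.I0
cycle 4: W0.I1
cycle 5: W1.I1
cycle 6: W2.I1
cycle 7: W3.I1
cycle 8: W0.I2
cycle 9: W1.I2
cycle 10: W2.I2
cycle 11: W3.I2
cycle 12: W0.I3
cycle 13: W1.I3
cycle 14: W0.I4
cycle 15: idle
cycle 16: W1.I4
cycle 17: W1.I5

Answer: 18 cycles, utilization 17/18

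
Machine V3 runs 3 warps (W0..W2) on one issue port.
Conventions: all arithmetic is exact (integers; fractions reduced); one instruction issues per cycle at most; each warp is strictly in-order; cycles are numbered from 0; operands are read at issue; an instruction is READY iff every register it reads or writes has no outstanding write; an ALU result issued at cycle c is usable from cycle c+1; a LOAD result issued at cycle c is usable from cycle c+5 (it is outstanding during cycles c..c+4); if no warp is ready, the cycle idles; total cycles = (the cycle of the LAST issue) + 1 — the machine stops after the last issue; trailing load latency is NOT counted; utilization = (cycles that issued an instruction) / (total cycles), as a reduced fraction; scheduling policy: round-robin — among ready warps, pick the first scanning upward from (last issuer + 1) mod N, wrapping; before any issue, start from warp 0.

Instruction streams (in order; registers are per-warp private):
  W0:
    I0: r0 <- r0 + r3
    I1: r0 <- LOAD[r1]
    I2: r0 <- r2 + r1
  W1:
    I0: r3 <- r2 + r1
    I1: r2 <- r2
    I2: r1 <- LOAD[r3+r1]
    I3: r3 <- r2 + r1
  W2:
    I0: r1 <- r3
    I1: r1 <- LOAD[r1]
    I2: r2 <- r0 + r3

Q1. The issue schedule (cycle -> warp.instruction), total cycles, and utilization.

cycle 0: W0.I0
cycle 1: W1.I0
cycle 2: W2.I0
cycle 3: W0.I1
cycle 4: W1.I1
cycle 5: W2.I1
cycle 6: W1.I2
cycle 7: W2.I2
cycle 8: W0.I2
cycle 9: idle
cycle 10: idle
cycle 11: W1.I3

Answer: 12 cycles, utilization 5/6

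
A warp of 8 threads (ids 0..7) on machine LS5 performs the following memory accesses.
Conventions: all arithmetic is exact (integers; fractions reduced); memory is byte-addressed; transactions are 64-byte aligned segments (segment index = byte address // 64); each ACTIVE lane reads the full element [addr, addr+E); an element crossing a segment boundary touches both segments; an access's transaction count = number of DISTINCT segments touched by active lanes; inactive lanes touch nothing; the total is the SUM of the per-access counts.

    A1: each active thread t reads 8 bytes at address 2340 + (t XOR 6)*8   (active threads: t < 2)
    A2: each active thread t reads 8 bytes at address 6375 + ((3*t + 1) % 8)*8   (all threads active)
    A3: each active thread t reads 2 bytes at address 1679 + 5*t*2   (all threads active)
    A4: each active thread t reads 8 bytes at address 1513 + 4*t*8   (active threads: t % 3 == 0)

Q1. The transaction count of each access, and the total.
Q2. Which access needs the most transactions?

A1: 1 transaction
A2: 2 transactions
A3: 2 transactions
A4: 3 transactions

Answer: 1,2,2,3; total 8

Answer: A4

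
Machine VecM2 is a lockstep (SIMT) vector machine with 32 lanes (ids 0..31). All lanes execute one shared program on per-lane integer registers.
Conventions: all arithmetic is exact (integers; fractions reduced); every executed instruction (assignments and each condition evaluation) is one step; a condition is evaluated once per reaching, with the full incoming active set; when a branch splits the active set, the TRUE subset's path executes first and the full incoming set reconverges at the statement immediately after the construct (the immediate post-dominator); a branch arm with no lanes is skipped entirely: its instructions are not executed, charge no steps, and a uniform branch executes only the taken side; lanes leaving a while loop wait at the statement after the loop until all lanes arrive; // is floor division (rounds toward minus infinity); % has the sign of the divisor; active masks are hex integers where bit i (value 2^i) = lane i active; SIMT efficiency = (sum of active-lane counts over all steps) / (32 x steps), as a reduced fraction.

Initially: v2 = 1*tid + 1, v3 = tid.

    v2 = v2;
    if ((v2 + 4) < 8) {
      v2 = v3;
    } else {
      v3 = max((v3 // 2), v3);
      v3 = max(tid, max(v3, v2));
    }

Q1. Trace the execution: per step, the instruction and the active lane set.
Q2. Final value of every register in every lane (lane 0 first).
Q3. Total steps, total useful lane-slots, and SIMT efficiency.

step 0: v2 <- v2                     0xffffffff
step 1: eval ((v2 + 4) < 8)          0xffffffff
step 2: v2 <- v3                     0x00000007
step 3: v3 <- max((v3 // 2), v3)     0xfffffff8
step 4: v3 <- max(tid, max(v3, v2))  0xfffffff8

Answer: 5 steps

v2: 0,1,2,4,5,6,7,8,9,10,11,12,13,14,15,16,17,18,19,20,21,22,23,24,25,26,27,28,29,30,31,32
v3: 0,1,2,4,5,6,7,8,9,10,11,12,13,14,15,16,17,18,19,20,21,22,23,24,25,26,27,28,29,30,31,32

steps = 5; useful = 125; efficiency = 125/160 = 25/32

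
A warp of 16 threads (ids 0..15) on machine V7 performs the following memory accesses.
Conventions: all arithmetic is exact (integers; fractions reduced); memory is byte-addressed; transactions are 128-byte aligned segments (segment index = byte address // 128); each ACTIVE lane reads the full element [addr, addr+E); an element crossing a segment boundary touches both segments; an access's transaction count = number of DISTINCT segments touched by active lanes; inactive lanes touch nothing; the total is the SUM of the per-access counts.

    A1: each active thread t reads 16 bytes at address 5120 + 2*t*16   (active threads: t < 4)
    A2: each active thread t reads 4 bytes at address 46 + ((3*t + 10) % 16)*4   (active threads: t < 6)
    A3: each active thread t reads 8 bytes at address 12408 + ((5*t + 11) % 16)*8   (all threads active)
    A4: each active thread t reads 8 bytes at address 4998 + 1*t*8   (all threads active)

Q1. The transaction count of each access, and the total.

A1: 1 transaction
A2: 1 transaction
A3: 2 transactions
A4: 2 transactions

Answer: 1,1,2,2; total 6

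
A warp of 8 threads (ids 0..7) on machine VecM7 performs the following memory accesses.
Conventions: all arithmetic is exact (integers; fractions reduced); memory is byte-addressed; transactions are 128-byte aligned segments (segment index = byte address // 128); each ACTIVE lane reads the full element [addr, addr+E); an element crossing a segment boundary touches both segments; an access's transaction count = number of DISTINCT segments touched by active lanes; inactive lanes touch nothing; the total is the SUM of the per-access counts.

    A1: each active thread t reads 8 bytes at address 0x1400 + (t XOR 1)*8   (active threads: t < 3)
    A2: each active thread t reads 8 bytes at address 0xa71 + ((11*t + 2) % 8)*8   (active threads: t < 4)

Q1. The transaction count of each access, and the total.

A1: 1 transaction
A2: 2 transactions

Answer: 1,2; total 3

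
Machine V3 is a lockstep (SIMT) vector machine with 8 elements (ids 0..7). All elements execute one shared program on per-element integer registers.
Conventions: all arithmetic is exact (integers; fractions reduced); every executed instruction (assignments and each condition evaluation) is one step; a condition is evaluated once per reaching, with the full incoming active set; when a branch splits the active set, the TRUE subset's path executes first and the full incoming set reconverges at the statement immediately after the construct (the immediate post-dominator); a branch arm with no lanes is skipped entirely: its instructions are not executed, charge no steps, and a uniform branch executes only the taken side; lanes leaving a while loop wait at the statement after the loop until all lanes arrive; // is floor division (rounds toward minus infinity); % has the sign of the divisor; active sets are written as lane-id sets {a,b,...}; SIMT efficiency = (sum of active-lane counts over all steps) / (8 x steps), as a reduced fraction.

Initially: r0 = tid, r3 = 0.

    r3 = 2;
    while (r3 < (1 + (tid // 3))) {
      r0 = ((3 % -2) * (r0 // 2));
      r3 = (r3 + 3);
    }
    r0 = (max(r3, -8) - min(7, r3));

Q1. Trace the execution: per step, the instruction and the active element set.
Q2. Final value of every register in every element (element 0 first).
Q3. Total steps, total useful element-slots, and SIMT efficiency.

step 0: r3 <- 2                      {0,1,2,3,4,5,6,7}
step 1: eval (r3 < (1 + (tid // 3))) {0,1,2,3,4,5,6,7}
step 2: r0 <- ((3 % -2) * (r0 // 2)) {6,7}
step 3: r3 <- (r3 + 3)               {6,7}
step 4: eval (r3 < (1 + (tid // 3))) {6,7}
step 5: r0 <- (max(r3, -8) - min(7, r3)) {0,1,2,3,4,5,6,7}

Answer: 6 steps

r0: 0,0,0,0,0,0,0,0
r3: 2,2,2,2,2,2,5,5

steps = 6; useful = 30; efficiency = 30/48 = 5/8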